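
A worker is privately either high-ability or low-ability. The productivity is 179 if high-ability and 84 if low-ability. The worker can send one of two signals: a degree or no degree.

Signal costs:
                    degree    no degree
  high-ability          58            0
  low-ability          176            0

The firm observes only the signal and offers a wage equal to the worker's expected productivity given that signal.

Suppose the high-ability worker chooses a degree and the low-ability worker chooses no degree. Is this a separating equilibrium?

Yes

If types separate, degree earns payment 179 and no degree earns 84.
High-ability: degree gives 179 − 58 = 121; no degree gives 84 − 0 = 84. No deviation. ✓
Low-ability: no degree gives 84 − 0 = 84; degree gives 179 − 176 = 3. No deviation. ✓
Both incentive constraints hold.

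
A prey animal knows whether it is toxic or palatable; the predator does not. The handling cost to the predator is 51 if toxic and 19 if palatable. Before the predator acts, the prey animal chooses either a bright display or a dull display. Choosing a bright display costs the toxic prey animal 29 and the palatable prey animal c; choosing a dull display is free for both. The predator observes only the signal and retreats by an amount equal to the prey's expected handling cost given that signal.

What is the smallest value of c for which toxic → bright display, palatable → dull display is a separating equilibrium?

32

Under separation: bright display → toxic (pays 51); dull display → palatable (pays 19).
Toxic: 51 − 29 = 22 ≥ 19 − 0 = 19. Holds regardless of c. ✓
Palatable: 19 − 0 ≥ 51 − c, so c ≥ 51 − 19 = 32.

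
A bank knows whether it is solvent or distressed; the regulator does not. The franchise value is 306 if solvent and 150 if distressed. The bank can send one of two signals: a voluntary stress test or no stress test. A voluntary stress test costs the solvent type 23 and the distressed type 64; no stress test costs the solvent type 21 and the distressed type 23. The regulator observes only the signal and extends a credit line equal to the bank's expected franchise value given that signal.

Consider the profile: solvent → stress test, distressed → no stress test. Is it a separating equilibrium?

If types separate, stress test earns payment 306 and no stress test earns 150.
Solvent: stress test gives 306 − 23 = 283; no stress test gives 150 − 21 = 129. No deviation. ✓
Distressed: no stress test gives 150 − 23 = 127; stress test gives 306 − 64 = 242. Would deviate. ✗

No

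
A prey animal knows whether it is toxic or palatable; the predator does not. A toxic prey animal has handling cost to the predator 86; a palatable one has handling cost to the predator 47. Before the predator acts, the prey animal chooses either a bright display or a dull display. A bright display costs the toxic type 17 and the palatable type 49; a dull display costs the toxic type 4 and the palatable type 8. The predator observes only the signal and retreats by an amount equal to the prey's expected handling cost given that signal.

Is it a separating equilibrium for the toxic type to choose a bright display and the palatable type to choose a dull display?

Yes

If types separate, bright display earns payment 86 and dull display earns 47.
Toxic: bright display gives 86 − 17 = 69; dull display gives 47 − 4 = 43. No deviation. ✓
Palatable: dull display gives 47 − 8 = 39; bright display gives 86 − 49 = 37. No deviation. ✓
Both incentive constraints hold.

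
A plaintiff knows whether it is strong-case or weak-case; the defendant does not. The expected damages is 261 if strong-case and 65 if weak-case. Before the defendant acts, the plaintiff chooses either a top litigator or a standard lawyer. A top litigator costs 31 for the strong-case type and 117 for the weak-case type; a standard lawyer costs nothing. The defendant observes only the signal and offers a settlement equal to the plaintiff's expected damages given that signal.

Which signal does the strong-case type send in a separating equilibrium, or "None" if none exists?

Try strong-case → top litigator, weak-case → standard lawyer:
  Under separation the defendant infers type exactly: top litigator → strong-case (pays 261), standard lawyer → weak-case (pays 65).
  Strong-case: top litigator gives 261 − 31 = 230; standard lawyer gives 65 − 0 = 65. No deviation. ✓
  Weak-case: standard lawyer gives 65 − 0 = 65; top litigator gives 261 − 117 = 144. Would deviate. ✗
Try strong-case → standard lawyer, weak-case → top litigator:
  Under separation the defendant infers type exactly: standard lawyer → strong-case (pays 261), top litigator → weak-case (pays 65).
  Strong-case: standard lawyer gives 261 − 0 = 261; top litigator gives 65 − 31 = 34. No deviation. ✓
  Weak-case: top litigator gives 65 − 117 = -52; standard lawyer gives 261 − 0 = 261. Would deviate. ✗
Neither assignment is incentive-compatible.

None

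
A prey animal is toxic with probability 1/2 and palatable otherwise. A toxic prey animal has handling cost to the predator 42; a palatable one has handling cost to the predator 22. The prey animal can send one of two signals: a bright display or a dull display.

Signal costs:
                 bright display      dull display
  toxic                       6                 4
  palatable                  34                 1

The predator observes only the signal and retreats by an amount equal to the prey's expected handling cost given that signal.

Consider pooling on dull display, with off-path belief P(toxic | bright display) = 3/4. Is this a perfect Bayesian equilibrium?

At the pooled signal (dull display) the predator holds the prior 1/2 and pays 1/2·42 + 1/2·22 = 32. Off-path (bright display) belief 3/4 gives 3/4·42 + 1/4·22 = 37.
Toxic: dull display gives 32 − 4 = 28; bright display gives 37 − 6 = 31. Deviates. ✗
Palatable: dull display gives 32 − 1 = 31; bright display gives 37 − 34 = 3. Stays. ✓

No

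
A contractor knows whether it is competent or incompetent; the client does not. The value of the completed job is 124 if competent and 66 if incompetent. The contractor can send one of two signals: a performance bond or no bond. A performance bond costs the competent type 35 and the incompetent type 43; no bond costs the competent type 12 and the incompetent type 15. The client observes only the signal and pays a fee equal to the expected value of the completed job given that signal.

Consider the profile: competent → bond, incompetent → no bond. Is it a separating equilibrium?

No

Under separation the client infers type exactly: bond → competent (pays 124), no bond → incompetent (pays 66).
Competent: bond gives 124 − 35 = 89; no bond gives 66 − 12 = 54. No deviation. ✓
Incompetent: no bond gives 66 − 15 = 51; bond gives 124 − 43 = 81. Would deviate. ✗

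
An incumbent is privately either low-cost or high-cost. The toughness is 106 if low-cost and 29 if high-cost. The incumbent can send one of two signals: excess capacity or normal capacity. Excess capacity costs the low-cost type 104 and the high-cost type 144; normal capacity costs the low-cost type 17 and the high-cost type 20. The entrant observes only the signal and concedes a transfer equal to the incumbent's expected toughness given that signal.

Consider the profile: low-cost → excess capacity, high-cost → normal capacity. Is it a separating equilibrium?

Under separation the entrant infers type exactly: excess capacity → low-cost (pays 106), normal capacity → high-cost (pays 29).
Low-cost: excess capacity gives 106 − 104 = 2; normal capacity gives 29 − 17 = 12. Would deviate. ✗
High-cost: normal capacity gives 29 − 20 = 9; excess capacity gives 106 − 144 = -38. No deviation. ✓

No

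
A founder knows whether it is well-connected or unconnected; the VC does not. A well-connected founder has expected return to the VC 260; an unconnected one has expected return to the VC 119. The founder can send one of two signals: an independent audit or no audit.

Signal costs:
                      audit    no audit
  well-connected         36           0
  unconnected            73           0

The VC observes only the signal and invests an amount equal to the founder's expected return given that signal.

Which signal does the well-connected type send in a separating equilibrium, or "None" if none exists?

Try well-connected → audit, unconnected → no audit:
  Under separation the VC infers type exactly: audit → well-connected (pays 260), no audit → unconnected (pays 119).
  Well-connected: audit gives 260 − 36 = 224; no audit gives 119 − 0 = 119. No deviation. ✓
  Unconnected: no audit gives 119 − 0 = 119; audit gives 260 − 73 = 187. Would deviate. ✗
Try well-connected → no audit, unconnected → audit:
  Under separation the VC infers type exactly: no audit → well-connected (pays 260), audit → unconnected (pays 119).
  Well-connected: no audit gives 260 − 0 = 260; audit gives 119 − 36 = 83. No deviation. ✓
  Unconnected: audit gives 119 − 73 = 46; no audit gives 260 − 0 = 260. Would deviate. ✗
Neither assignment is incentive-compatible.

None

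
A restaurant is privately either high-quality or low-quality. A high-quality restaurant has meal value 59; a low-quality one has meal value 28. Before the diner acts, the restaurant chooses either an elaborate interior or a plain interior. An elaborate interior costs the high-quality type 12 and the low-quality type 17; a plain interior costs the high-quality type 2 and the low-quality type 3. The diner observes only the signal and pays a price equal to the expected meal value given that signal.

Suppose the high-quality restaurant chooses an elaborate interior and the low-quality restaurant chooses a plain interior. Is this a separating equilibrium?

Under separation the diner infers type exactly: elaborate interior → high-quality (pays 59), plain interior → low-quality (pays 28).
High-quality: elaborate interior gives 59 − 12 = 47; plain interior gives 28 − 2 = 26. No deviation. ✓
Low-quality: plain interior gives 28 − 3 = 25; elaborate interior gives 59 − 17 = 42. Would deviate. ✗

No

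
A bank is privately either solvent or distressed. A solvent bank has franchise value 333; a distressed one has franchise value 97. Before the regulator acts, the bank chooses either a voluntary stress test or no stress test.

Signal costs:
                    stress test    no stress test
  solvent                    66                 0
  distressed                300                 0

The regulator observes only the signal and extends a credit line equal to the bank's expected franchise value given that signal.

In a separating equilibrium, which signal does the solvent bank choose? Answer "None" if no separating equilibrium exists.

stress test

Try solvent → stress test, distressed → no stress test:
  If types separate, stress test earns payment 333 and no stress test earns 97.
  Solvent: stress test gives 333 − 66 = 267; no stress test gives 97 − 0 = 97. No deviation. ✓
  Distressed: no stress test gives 97 − 0 = 97; stress test gives 333 − 300 = 33. No deviation. ✓
Both hold — the solvent type sends stress test.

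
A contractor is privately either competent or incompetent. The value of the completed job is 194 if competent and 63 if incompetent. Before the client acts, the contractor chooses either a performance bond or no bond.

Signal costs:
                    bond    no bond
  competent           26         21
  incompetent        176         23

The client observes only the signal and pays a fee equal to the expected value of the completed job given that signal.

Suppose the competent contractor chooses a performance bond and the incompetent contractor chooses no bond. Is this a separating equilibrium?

Yes

Under separation the client infers type exactly: bond → competent (pays 194), no bond → incompetent (pays 63).
Competent: bond gives 194 − 26 = 168; no bond gives 63 − 21 = 42. No deviation. ✓
Incompetent: no bond gives 63 − 23 = 40; bond gives 194 − 176 = 18. No deviation. ✓
Both incentive constraints hold.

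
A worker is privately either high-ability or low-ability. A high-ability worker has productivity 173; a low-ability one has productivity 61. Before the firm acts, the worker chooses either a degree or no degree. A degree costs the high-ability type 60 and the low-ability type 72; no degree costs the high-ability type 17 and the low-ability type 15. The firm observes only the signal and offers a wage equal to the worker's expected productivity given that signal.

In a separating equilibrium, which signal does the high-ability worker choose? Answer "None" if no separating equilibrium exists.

Try high-ability → degree, low-ability → no degree:
  Under separation the firm infers type exactly: degree → high-ability (pays 173), no degree → low-ability (pays 61).
  High-ability: degree gives 173 − 60 = 113; no degree gives 61 − 17 = 44. No deviation. ✓
  Low-ability: no degree gives 61 − 15 = 46; degree gives 173 − 72 = 101. Would deviate. ✗
Try high-ability → no degree, low-ability → degree:
  Under separation the firm infers type exactly: no degree → high-ability (pays 173), degree → low-ability (pays 61).
  High-ability: no degree gives 173 − 17 = 156; degree gives 61 − 60 = 1. No deviation. ✓
  Low-ability: degree gives 61 − 72 = -11; no degree gives 173 − 15 = 158. Would deviate. ✗
Neither assignment is incentive-compatible.

None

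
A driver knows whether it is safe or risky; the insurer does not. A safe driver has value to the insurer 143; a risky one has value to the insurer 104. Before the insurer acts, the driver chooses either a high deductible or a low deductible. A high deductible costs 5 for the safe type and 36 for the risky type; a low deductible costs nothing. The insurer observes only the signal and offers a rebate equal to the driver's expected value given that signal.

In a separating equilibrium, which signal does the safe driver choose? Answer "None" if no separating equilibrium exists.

None

Try safe → high deductible, risky → low deductible:
  If types separate, high deductible earns payment 143 and low deductible earns 104.
  Safe: high deductible gives 143 − 5 = 138; low deductible gives 104 − 0 = 104. No deviation. ✓
  Risky: low deductible gives 104 − 0 = 104; high deductible gives 143 − 36 = 107. Would deviate. ✗
Try safe → low deductible, risky → high deductible:
  If types separate, low deductible earns payment 143 and high deductible earns 104.
  Safe: low deductible gives 143 − 0 = 143; high deductible gives 104 − 5 = 99. No deviation. ✓
  Risky: high deductible gives 104 − 36 = 68; low deductible gives 143 − 0 = 143. Would deviate. ✗
Neither assignment is incentive-compatible.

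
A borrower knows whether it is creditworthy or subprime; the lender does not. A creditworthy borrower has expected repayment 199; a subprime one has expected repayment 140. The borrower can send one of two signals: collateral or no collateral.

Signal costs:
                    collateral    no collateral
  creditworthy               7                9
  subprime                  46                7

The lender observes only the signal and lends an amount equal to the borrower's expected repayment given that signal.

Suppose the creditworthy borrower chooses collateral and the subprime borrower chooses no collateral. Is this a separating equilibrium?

If types separate, collateral earns payment 199 and no collateral earns 140.
Creditworthy: collateral gives 199 − 7 = 192; no collateral gives 140 − 9 = 131. No deviation. ✓
Subprime: no collateral gives 140 − 7 = 133; collateral gives 199 − 46 = 153. Would deviate. ✗

No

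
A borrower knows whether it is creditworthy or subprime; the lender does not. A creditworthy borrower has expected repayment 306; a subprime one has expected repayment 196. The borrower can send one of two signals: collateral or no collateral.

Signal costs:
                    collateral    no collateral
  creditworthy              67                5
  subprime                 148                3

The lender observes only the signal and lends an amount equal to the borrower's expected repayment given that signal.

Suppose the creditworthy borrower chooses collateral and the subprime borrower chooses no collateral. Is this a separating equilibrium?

Under separation the lender infers type exactly: collateral → creditworthy (pays 306), no collateral → subprime (pays 196).
Creditworthy: collateral gives 306 − 67 = 239; no collateral gives 196 − 5 = 191. No deviation. ✓
Subprime: no collateral gives 196 − 3 = 193; collateral gives 306 − 148 = 158. No deviation. ✓
Both incentive constraints hold.

Yes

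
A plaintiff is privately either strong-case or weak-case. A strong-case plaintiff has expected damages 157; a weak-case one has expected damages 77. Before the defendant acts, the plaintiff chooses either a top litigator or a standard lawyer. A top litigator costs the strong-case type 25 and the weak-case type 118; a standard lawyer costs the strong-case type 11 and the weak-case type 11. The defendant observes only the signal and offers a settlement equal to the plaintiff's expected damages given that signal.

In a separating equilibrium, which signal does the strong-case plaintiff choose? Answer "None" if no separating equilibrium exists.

top litigator

Try strong-case → top litigator, weak-case → standard lawyer:
  Under separation the defendant infers type exactly: top litigator → strong-case (pays 157), standard lawyer → weak-case (pays 77).
  Strong-case: top litigator gives 157 − 25 = 132; standard lawyer gives 77 − 11 = 66. No deviation. ✓
  Weak-case: standard lawyer gives 77 − 11 = 66; top litigator gives 157 − 118 = 39. No deviation. ✓
Both hold — the strong-case type sends top litigator.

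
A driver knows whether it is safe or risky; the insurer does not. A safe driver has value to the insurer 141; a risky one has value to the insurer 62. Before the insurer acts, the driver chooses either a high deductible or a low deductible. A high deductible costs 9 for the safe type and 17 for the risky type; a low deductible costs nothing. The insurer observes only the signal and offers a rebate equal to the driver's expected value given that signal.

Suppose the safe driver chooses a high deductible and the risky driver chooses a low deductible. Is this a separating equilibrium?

No

Under separation the insurer infers type exactly: high deductible → safe (pays 141), low deductible → risky (pays 62).
Safe: high deductible gives 141 − 9 = 132; low deductible gives 62 − 0 = 62. No deviation. ✓
Risky: low deductible gives 62 − 0 = 62; high deductible gives 141 − 17 = 124. Would deviate. ✗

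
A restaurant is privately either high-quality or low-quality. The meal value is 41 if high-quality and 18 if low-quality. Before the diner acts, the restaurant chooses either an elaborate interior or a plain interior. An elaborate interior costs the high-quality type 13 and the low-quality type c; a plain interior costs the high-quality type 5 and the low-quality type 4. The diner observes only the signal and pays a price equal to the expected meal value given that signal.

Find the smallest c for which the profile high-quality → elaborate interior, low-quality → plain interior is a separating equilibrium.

27

Under separation: elaborate interior → high-quality (pays 41); plain interior → low-quality (pays 18).
High-quality: 41 − 13 = 28 ≥ 18 − 5 = 13. Holds regardless of c. ✓
Low-quality: 18 − 4 ≥ 41 − c, so c ≥ 41 − 14 = 27.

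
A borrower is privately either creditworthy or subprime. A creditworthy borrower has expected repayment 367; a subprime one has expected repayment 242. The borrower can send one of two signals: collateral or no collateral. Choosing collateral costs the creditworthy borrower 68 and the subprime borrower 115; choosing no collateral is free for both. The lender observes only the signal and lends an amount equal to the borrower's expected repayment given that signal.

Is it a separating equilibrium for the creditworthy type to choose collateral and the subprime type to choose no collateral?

No

If types separate, collateral earns payment 367 and no collateral earns 242.
Creditworthy: collateral gives 367 − 68 = 299; no collateral gives 242 − 0 = 242. No deviation. ✓
Subprime: no collateral gives 242 − 0 = 242; collateral gives 367 − 115 = 252. Would deviate. ✗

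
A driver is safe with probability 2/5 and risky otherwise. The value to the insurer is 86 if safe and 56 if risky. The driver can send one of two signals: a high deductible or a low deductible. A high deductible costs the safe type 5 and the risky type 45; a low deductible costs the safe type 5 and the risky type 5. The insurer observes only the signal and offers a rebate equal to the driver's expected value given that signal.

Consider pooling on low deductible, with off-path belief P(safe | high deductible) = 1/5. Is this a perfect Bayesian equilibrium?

At the pooled signal (low deductible) the insurer holds the prior 2/5 and pays 2/5·86 + 3/5·56 = 68. Off-path (high deductible) belief 1/5 gives 1/5·86 + 4/5·56 = 62.
Safe: low deductible gives 68 − 5 = 63; high deductible gives 62 − 5 = 57. Stays. ✓
Risky: low deductible gives 68 − 5 = 63; high deductible gives 62 − 45 = 17. Stays. ✓

Yes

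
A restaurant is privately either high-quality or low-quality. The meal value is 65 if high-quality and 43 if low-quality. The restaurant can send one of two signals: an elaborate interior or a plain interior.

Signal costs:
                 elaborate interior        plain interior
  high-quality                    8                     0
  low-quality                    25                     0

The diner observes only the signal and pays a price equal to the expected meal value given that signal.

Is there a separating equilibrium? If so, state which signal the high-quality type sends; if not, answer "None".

Try high-quality → elaborate interior, low-quality → plain interior:
  If types separate, elaborate interior earns payment 65 and plain interior earns 43.
  High-quality: elaborate interior gives 65 − 8 = 57; plain interior gives 43 − 0 = 43. No deviation. ✓
  Low-quality: plain interior gives 43 − 0 = 43; elaborate interior gives 65 − 25 = 40. No deviation. ✓
Both hold — the high-quality type sends elaborate interior.

elaborate interior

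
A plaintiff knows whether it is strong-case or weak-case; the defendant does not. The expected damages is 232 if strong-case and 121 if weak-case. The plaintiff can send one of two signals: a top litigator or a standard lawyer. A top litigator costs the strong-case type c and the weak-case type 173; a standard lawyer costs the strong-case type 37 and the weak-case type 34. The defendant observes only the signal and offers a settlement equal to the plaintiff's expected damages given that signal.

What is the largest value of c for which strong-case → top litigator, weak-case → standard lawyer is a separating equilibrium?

Under separation: top litigator → strong-case (pays 232); standard lawyer → weak-case (pays 121).
Weak-case: 121 − 34 = 87 ≥ 232 − 173 = 59. Holds regardless of c. ✓
Strong-case: 232 − c ≥ 121 − 37, so c ≤ 232 − 84 = 148.

148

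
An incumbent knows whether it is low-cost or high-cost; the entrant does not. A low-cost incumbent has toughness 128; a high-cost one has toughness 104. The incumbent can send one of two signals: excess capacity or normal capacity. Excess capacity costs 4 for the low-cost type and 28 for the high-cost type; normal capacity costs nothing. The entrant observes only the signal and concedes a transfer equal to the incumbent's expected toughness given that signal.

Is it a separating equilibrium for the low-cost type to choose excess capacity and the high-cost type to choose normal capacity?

Under separation the entrant infers type exactly: excess capacity → low-cost (pays 128), normal capacity → high-cost (pays 104).
Low-cost: excess capacity gives 128 − 4 = 124; normal capacity gives 104 − 0 = 104. No deviation. ✓
High-cost: normal capacity gives 104 − 0 = 104; excess capacity gives 128 − 28 = 100. No deviation. ✓
Neither type gains from mimicking the other.

Yes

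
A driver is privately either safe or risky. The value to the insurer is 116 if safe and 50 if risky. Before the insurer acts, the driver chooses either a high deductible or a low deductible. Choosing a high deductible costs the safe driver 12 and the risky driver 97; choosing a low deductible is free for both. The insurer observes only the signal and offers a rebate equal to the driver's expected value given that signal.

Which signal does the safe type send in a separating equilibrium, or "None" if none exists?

high deductible

Try safe → high deductible, risky → low deductible:
  If types separate, high deductible earns payment 116 and low deductible earns 50.
  Safe: high deductible gives 116 − 12 = 104; low deductible gives 50 − 0 = 50. No deviation. ✓
  Risky: low deductible gives 50 − 0 = 50; high deductible gives 116 − 97 = 19. No deviation. ✓
Both hold — the safe type sends high deductible.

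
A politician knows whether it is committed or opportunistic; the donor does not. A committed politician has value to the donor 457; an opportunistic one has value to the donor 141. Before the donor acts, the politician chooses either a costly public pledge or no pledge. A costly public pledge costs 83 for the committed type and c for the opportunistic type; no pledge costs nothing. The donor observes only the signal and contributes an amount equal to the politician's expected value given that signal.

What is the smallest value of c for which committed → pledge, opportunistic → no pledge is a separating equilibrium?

316

Under separation: pledge → committed (pays 457); no pledge → opportunistic (pays 141).
Committed: 457 − 83 = 374 ≥ 141 − 0 = 141. Holds regardless of c. ✓
Opportunistic: 141 − 0 ≥ 457 − c, so c ≥ 457 − 141 = 316.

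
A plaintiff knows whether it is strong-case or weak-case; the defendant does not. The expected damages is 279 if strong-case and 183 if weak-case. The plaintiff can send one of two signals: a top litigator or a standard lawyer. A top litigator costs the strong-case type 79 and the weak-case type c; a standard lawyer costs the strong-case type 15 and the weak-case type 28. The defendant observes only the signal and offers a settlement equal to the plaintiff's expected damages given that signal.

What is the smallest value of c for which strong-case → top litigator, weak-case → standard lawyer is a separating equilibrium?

Under separation: top litigator → strong-case (pays 279); standard lawyer → weak-case (pays 183).
Strong-case: 279 − 79 = 200 ≥ 183 − 15 = 168. Holds regardless of c. ✓
Weak-case: 183 − 28 ≥ 279 − c, so c ≥ 279 − 155 = 124.

124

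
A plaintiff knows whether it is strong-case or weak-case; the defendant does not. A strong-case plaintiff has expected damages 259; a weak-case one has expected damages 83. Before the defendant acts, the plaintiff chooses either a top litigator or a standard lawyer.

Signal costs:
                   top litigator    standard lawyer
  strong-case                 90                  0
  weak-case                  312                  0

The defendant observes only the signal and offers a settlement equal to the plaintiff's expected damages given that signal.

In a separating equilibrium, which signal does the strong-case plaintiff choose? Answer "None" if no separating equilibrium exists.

top litigator

Try strong-case → top litigator, weak-case → standard lawyer:
  If types separate, top litigator earns payment 259 and standard lawyer earns 83.
  Strong-case: top litigator gives 259 − 90 = 169; standard lawyer gives 83 − 0 = 83. No deviation. ✓
  Weak-case: standard lawyer gives 83 − 0 = 83; top litigator gives 259 − 312 = -53. No deviation. ✓
Both hold — the strong-case type sends top litigator.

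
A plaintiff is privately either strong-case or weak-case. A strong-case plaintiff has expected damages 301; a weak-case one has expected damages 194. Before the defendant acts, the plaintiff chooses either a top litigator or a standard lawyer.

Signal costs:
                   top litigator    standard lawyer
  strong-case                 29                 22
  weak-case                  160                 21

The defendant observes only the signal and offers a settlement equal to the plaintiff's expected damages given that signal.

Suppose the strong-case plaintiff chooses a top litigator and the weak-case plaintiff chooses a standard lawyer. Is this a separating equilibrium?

If types separate, top litigator earns payment 301 and standard lawyer earns 194.
Strong-case: top litigator gives 301 − 29 = 272; standard lawyer gives 194 − 22 = 172. No deviation. ✓
Weak-case: standard lawyer gives 194 − 21 = 173; top litigator gives 301 − 160 = 141. No deviation. ✓
Neither type gains from mimicking the other.

Yes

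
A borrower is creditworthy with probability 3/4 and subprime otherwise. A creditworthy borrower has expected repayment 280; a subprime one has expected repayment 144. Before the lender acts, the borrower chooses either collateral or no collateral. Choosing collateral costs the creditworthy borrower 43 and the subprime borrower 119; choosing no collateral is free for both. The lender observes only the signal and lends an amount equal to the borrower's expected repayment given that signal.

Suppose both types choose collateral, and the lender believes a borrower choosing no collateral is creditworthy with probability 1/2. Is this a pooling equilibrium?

No

At the pooled signal (collateral) the lender holds the prior 3/4 and pays 3/4·280 + 1/4·144 = 246. Off-path (no collateral) belief 1/2 gives 1/2·280 + 1/2·144 = 212.
Creditworthy: collateral gives 246 − 43 = 203; no collateral gives 212 − 0 = 212. Deviates. ✗
Subprime: collateral gives 246 − 119 = 127; no collateral gives 212 − 0 = 212. Deviates. ✗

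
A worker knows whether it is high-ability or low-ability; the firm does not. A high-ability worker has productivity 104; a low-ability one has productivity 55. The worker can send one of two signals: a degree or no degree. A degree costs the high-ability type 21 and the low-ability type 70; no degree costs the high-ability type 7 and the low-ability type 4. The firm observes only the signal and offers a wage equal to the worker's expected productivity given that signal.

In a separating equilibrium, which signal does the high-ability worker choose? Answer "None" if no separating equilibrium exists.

degree

Try high-ability → degree, low-ability → no degree:
  If types separate, degree earns payment 104 and no degree earns 55.
  High-ability: degree gives 104 − 21 = 83; no degree gives 55 − 7 = 48. No deviation. ✓
  Low-ability: no degree gives 55 − 4 = 51; degree gives 104 − 70 = 34. No deviation. ✓
Both hold — the high-ability type sends degree.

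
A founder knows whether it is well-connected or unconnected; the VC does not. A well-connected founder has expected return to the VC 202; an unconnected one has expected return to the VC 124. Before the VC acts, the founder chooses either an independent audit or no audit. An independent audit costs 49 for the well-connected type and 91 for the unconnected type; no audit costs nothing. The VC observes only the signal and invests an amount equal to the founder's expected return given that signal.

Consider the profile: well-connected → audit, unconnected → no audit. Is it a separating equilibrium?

Yes

Under separation the VC infers type exactly: audit → well-connected (pays 202), no audit → unconnected (pays 124).
Well-connected: audit gives 202 − 49 = 153; no audit gives 124 − 0 = 124. No deviation. ✓
Unconnected: no audit gives 124 − 0 = 124; audit gives 202 − 91 = 111. No deviation. ✓
Both incentive constraints hold.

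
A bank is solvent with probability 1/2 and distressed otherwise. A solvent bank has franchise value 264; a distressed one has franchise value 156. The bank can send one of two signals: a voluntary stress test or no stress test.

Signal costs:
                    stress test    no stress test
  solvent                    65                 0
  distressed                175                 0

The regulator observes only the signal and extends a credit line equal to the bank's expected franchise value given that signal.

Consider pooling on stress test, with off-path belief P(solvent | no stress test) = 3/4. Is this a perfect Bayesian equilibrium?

At the pooled signal (stress test) the regulator holds the prior 1/2 and pays 1/2·264 + 1/2·156 = 210. Off-path (no stress test) belief 3/4 gives 3/4·264 + 1/4·156 = 237.
Solvent: stress test gives 210 − 65 = 145; no stress test gives 237 − 0 = 237. Deviates. ✗
Distressed: stress test gives 210 − 175 = 35; no stress test gives 237 − 0 = 237. Deviates. ✗

No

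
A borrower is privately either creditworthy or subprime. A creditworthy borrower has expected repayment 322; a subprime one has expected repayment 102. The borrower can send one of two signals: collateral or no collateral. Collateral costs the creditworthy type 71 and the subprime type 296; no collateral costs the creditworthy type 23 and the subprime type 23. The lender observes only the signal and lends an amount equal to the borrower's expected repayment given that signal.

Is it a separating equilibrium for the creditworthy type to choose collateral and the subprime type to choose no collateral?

Yes

If types separate, collateral earns payment 322 and no collateral earns 102.
Creditworthy: collateral gives 322 − 71 = 251; no collateral gives 102 − 23 = 79. No deviation. ✓
Subprime: no collateral gives 102 − 23 = 79; collateral gives 322 − 296 = 26. No deviation. ✓
Neither type gains from mimicking the other.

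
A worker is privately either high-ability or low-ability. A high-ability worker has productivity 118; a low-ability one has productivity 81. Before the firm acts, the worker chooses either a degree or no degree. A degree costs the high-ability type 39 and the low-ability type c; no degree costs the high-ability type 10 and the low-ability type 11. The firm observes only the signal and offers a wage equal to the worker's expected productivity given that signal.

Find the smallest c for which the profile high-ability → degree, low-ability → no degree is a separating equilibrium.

Under separation: degree → high-ability (pays 118); no degree → low-ability (pays 81).
High-ability: 118 − 39 = 79 ≥ 81 − 10 = 71. Holds regardless of c. ✓
Low-ability: 81 − 11 ≥ 118 − c, so c ≥ 118 − 70 = 48.

48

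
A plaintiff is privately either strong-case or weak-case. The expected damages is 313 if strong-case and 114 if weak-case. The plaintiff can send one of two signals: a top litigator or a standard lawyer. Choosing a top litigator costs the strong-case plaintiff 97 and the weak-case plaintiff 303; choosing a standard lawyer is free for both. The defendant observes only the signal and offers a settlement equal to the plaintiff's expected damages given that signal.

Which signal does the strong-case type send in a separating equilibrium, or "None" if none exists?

Try strong-case → top litigator, weak-case → standard lawyer:
  If types separate, top litigator earns payment 313 and standard lawyer earns 114.
  Strong-case: top litigator gives 313 − 97 = 216; standard lawyer gives 114 − 0 = 114. No deviation. ✓
  Weak-case: standard lawyer gives 114 − 0 = 114; top litigator gives 313 − 303 = 10. No deviation. ✓
Both hold — the strong-case type sends top litigator.

top litigator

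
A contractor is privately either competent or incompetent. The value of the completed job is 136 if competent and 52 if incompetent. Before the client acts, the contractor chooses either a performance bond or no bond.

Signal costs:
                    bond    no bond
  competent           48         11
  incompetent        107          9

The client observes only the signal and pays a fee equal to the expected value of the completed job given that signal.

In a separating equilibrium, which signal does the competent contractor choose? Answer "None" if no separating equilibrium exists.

Try competent → bond, incompetent → no bond:
  If types separate, bond earns payment 136 and no bond earns 52.
  Competent: bond gives 136 − 48 = 88; no bond gives 52 − 11 = 41. No deviation. ✓
  Incompetent: no bond gives 52 − 9 = 43; bond gives 136 − 107 = 29. No deviation. ✓
Both hold — the competent type sends bond.

bond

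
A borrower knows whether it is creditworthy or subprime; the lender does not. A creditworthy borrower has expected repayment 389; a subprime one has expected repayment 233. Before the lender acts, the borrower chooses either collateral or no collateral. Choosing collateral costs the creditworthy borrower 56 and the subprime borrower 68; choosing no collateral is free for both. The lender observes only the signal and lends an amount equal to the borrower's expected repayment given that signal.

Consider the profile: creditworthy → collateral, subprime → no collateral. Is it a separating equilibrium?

If types separate, collateral earns payment 389 and no collateral earns 233.
Creditworthy: collateral gives 389 − 56 = 333; no collateral gives 233 − 0 = 233. No deviation. ✓
Subprime: no collateral gives 233 − 0 = 233; collateral gives 389 − 68 = 321. Would deviate. ✗

No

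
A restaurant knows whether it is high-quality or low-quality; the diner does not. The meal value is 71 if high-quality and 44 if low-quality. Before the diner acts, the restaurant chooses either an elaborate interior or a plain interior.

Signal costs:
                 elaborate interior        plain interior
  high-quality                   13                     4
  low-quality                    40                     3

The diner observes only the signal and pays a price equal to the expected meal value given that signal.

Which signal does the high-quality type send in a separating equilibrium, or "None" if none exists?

Try high-quality → elaborate interior, low-quality → plain interior:
  If types separate, elaborate interior earns payment 71 and plain interior earns 44.
  High-quality: elaborate interior gives 71 − 13 = 58; plain interior gives 44 − 4 = 40. No deviation. ✓
  Low-quality: plain interior gives 44 − 3 = 41; elaborate interior gives 71 − 40 = 31. No deviation. ✓
Both hold — the high-quality type sends elaborate interior.

elaborate interior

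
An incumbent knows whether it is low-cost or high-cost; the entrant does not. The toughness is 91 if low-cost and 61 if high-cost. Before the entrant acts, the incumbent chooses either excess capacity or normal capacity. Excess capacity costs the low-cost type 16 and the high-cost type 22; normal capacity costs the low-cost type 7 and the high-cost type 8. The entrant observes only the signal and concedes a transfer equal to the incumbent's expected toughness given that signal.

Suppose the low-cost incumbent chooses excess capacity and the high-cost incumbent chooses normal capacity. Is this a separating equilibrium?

Under separation the entrant infers type exactly: excess capacity → low-cost (pays 91), normal capacity → high-cost (pays 61).
Low-cost: excess capacity gives 91 − 16 = 75; normal capacity gives 61 − 7 = 54. No deviation. ✓
High-cost: normal capacity gives 61 − 8 = 53; excess capacity gives 91 − 22 = 69. Would deviate. ✗

No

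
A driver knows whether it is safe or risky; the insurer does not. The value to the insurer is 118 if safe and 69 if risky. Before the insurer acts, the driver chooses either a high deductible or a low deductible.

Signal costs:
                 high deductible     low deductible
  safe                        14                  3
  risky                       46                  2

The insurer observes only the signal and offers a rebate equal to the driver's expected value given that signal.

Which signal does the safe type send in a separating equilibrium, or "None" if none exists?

None

Try safe → high deductible, risky → low deductible:
  Under separation the insurer infers type exactly: high deductible → safe (pays 118), low deductible → risky (pays 69).
  Safe: high deductible gives 118 − 14 = 104; low deductible gives 69 − 3 = 66. No deviation. ✓
  Risky: low deductible gives 69 − 2 = 67; high deductible gives 118 − 46 = 72. Would deviate. ✗
Try safe → low deductible, risky → high deductible:
  Under separation the insurer infers type exactly: low deductible → safe (pays 118), high deductible → risky (pays 69).
  Safe: low deductible gives 118 − 3 = 115; high deductible gives 69 − 14 = 55. No deviation. ✓
  Risky: high deductible gives 69 − 46 = 23; low deductible gives 118 − 2 = 116. Would deviate. ✗
Neither assignment is incentive-compatible.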